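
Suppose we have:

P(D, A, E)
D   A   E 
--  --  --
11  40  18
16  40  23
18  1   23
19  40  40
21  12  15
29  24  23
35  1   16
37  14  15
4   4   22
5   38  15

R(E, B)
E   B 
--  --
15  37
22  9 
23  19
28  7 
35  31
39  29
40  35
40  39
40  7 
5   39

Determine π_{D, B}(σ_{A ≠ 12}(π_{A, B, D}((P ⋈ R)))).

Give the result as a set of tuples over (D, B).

{(16, 19), (18, 19), (19, 35), (19, 39), (19, 7), (29, 19), (37, 37), (4, 9), (5, 37)}

P ⋈ R (natural join on E): {(16, 40, 23, 19), (18, 1, 23, 19), (19, 40, 40, 35), (19, 40, 40, 39), (19, 40, 40, 7), (21, 12, 15, 37), (29, 24, 23, 19), (37, 14, 15, 37), (4, 4, 22, 9), (5, 38, 15, 37)}
Projecting to A, B, D: {(1, 19, 18), (12, 37, 21), (14, 37, 37), (24, 19, 29), (38, 37, 5), (4, 9, 4), (40, 19, 16), (40, 35, 19), (40, 39, 19), (40, 7, 19)}
σ[A ≠ 12]: keep tuples satisfying A ≠ 12 → {(1, 19, 18), (14, 37, 37), (24, 19, 29), (38, 37, 5), (4, 9, 4), (40, 19, 16), (40, 35, 19), (40, 39, 19), (40, 7, 19)}
Projecting to D, B: {(16, 19), (18, 19), (19, 35), (19, 39), (19, 7), (29, 19), (37, 37), (4, 9), (5, 37)}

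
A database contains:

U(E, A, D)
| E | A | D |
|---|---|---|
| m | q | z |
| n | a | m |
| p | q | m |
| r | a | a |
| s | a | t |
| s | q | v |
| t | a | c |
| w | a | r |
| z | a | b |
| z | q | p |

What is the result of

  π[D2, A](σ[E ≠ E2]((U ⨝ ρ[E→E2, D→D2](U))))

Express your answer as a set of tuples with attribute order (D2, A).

ρ[E→E2, D→D2]: schema becomes (E2, A, D2); tuples unchanged.
Natural join on A: {(m, q, z, m, z), (m, q, z, p, m), (m, q, z, s, v), (m, q, z, z, p), (n, a, m, n, m), (n, a, m, r, a), (n, a, m, s, t), (n, a, m, t, c), (n, a, m, w, r), (n, a, m, z, b), (p, q, m, m, z), (p, q, m, p, m), (p, q, m, s, v), (p, q, m, z, p), (r, a, a, n, m), (r, a, a, r, a), (r, a, a, s, t), (r, a, a, t, c), (r, a, a, w, r), (r, a, a, z, b), (s, a, t, n, m), (s, a, t, r, a), (s, a, t, s, t), (s, a, t, t, c), (s, a, t, w, r), (s, a, t, z, b), (s, q, v, m, z), (s, q, v, p, m), (s, q, v, s, v), (s, q, v, z, p), (t, a, c, n, m), (t, a, c, r, a), (t, a, c, s, t), (t, a, c, t, c), (t, a, c, w, r), (t, a, c, z, b), (w, a, r, n, m), (w, a, r, r, a), (w, a, r, s, t), (w, a, r, t, c), (w, a, r, w, r), (w, a, r, z, b), (z, a, b, n, m), (z, a, b, r, a), (z, a, b, s, t), (z, a, b, t, c), (z, a, b, w, r), (z, a, b, z, b), (z, q, p, m, z), (z, q, p, p, m), (z, q, p, s, v), (z, q, p, z, p)}
σ[E ≠ E2]: keep tuples satisfying E ≠ E2 → {(m, q, z, p, m), (m, q, z, s, v), (m, q, z, z, p), (n, a, m, r, a), (n, a, m, s, t), (n, a, m, t, c), (n, a, m, w, r), (n, a, m, z, b), (p, q, m, m, z), (p, q, m, s, v), (p, q, m, z, p), (r, a, a, n, m), (r, a, a, s, t), (r, a, a, t, c), (r, a, a, w, r), (r, a, a, z, b), (s, a, t, n, m), (s, a, t, r, a), (s, a, t, t, c), (s, a, t, w, r), (s, a, t, z, b), (s, q, v, m, z), (s, q, v, p, m), (s, q, v, z, p), (t, a, c, n, m), (t, a, c, r, a), (t, a, c, s, t), (t, a, c, w, r), (t, a, c, z, b), (w, a, r, n, m), (w, a, r, r, a), (w, a, r, s, t), (w, a, r, t, c), (w, a, r, z, b), (z, a, b, n, m), (z, a, b, r, a), (z, a, b, s, t), (z, a, b, t, c), (z, a, b, w, r), (z, q, p, m, z), (z, q, p, p, m), (z, q, p, s, v)}
Projecting to D2, A (32 duplicate(s) eliminated): {(a, a), (b, a), (c, a), (m, a), (m, q), (p, q), (r, a), (t, a), (v, q), (z, q)}

{(a, a), (b, a), (c, a), (m, a), (m, q), (p, q), (r, a), (t, a), (v, q), (z, q)}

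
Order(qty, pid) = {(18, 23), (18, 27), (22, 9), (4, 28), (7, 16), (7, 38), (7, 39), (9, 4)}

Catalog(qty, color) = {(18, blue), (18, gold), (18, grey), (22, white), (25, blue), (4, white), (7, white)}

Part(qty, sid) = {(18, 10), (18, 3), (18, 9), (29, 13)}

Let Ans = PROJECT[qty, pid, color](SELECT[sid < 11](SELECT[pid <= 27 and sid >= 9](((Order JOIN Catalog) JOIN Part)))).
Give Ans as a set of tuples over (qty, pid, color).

Joining Order and Catalog on qty yields {(18, 23, blue), (18, 23, gold), (18, 23, grey), (18, 27, blue), (18, 27, gold), (18, 27, grey), (22, 9, white), (4, 28, white), (7, 16, white), (7, 38, white), (7, 39, white)}.
Joining (Order JOIN Catalog) and Part on qty yields {(18, 23, blue, 10), (18, 23, blue, 3), (18, 23, blue, 9), (18, 23, gold, 10), (18, 23, gold, 3), (18, 23, gold, 9), (18, 23, grey, 10), (18, 23, grey, 3), (18, 23, grey, 9), (18, 27, blue, 10), (18, 27, blue, 3), (18, 27, blue, 9), (18, 27, gold, 10), (18, 27, gold, 3), (18, 27, gold, 9), (18, 27, grey, 10), (18, 27, grey, 3), (18, 27, grey, 9)}.
Apply σ_{pid <= 27 and sid >= 9}; surviving tuples: {(18, 23, blue, 10), (18, 23, blue, 9), (18, 23, gold, 10), (18, 23, gold, 9), (18, 23, grey, 10), (18, 23, grey, 9), (18, 27, blue, 10), (18, 27, blue, 9), (18, 27, gold, 10), (18, 27, gold, 9), (18, 27, grey, 10), (18, 27, grey, 9)}
Apply σ_{sid < 11}; surviving tuples: {(18, 23, blue, 10), (18, 23, blue, 9), (18, 23, gold, 10), (18, 23, gold, 9), (18, 23, grey, 10), (18, 23, grey, 9), (18, 27, blue, 10), (18, 27, blue, 9), (18, 27, gold, 10), (18, 27, gold, 9), (18, 27, grey, 10), (18, 27, grey, 9)}
Keep only column(s) qty, pid, color (6 duplicate(s) eliminated): {(18, 23, blue), (18, 23, gold), (18, 23, grey), (18, 27, blue), (18, 27, gold), (18, 27, grey)}

{(18, 23, blue), (18, 23, gold), (18, 23, grey), (18, 27, blue), (18, 27, gold), (18, 27, grey)}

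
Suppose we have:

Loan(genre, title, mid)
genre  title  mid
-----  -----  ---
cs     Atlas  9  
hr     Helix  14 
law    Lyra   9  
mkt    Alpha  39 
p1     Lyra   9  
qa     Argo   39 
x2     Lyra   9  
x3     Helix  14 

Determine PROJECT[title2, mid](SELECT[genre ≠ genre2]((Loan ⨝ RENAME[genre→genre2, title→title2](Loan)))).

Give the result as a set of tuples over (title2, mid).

ρ[genre→genre2, title→title2]: schema becomes (genre2, title2, mid); tuples unchanged.
Loan ⋈ RENAME[genre→genre2, title→title2](Loan) (natural join on mid): {(cs, Atlas, 9, cs, Atlas), (cs, Atlas, 9, law, Lyra), (cs, Atlas, 9, p1, Lyra), (cs, Atlas, 9, x2, Lyra), (hr, Helix, 14, hr, Helix), (hr, Helix, 14, x3, Helix), (law, Lyra, 9, cs, Atlas), (law, Lyra, 9, law, Lyra), (law, Lyra, 9, p1, Lyra), (law, Lyra, 9, x2, Lyra), (mkt, Alpha, 39, mkt, Alpha), (mkt, Alpha, 39, qa, Argo), (p1, Lyra, 9, cs, Atlas), (p1, Lyra, 9, law, Lyra), (p1, Lyra, 9, p1, Lyra), (p1, Lyra, 9, x2, Lyra), (qa, Argo, 39, mkt, Alpha), (qa, Argo, 39, qa, Argo), (x2, Lyra, 9, cs, Atlas), (x2, Lyra, 9, law, Lyra), (x2, Lyra, 9, p1, Lyra), (x2, Lyra, 9, x2, Lyra), (x3, Helix, 14, hr, Helix), (x3, Helix, 14, x3, Helix)}
σ[genre ≠ genre2]: keep tuples satisfying genre ≠ genre2 → {(cs, Atlas, 9, law, Lyra), (cs, Atlas, 9, p1, Lyra), (cs, Atlas, 9, x2, Lyra), (hr, Helix, 14, x3, Helix), (law, Lyra, 9, cs, Atlas), (law, Lyra, 9, p1, Lyra), (law, Lyra, 9, x2, Lyra), (mkt, Alpha, 39, qa, Argo), (p1, Lyra, 9, cs, Atlas), (p1, Lyra, 9, law, Lyra), (p1, Lyra, 9, x2, Lyra), (qa, Argo, 39, mkt, Alpha), (x2, Lyra, 9, cs, Atlas), (x2, Lyra, 9, law, Lyra), (x2, Lyra, 9, p1, Lyra), (x3, Helix, 14, hr, Helix)}
Keep only column(s) title2, mid (11 duplicate(s) eliminated): {(Alpha, 39), (Argo, 39), (Atlas, 9), (Helix, 14), (Lyra, 9)}

{(Alpha, 39), (Argo, 39), (Atlas, 9), (Helix, 14), (Lyra, 9)}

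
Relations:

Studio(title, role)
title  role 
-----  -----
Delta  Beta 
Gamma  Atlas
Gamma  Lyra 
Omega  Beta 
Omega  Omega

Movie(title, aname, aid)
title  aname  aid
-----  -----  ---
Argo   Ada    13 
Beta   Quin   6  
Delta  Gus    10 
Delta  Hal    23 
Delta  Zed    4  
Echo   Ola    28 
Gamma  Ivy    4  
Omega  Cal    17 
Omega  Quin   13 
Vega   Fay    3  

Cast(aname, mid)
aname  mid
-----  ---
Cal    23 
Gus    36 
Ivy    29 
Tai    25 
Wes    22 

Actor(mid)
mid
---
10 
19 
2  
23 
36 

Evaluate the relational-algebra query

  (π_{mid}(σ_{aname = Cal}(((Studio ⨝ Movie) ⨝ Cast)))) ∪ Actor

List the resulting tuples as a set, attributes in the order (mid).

{10, 19, 2, 23, 36}

Natural join on title: {(Delta, Beta, Gus, 10), (Delta, Beta, Hal, 23), (Delta, Beta, Zed, 4), (Gamma, Atlas, Ivy, 4), (Gamma, Lyra, Ivy, 4), (Omega, Beta, Cal, 17), (Omega, Beta, Quin, 13), (Omega, Omega, Cal, 17), (Omega, Omega, Quin, 13)}
Natural join on aname: {(Delta, Beta, Gus, 10, 36), (Gamma, Atlas, Ivy, 4, 29), (Gamma, Lyra, Ivy, 4, 29), (Omega, Beta, Cal, 17, 23), (Omega, Omega, Cal, 17, 23)}
Apply σ_{aname = Cal}; surviving tuples: {(Omega, Beta, Cal, 17, 23), (Omega, Omega, Cal, 17, 23)}
π[mid]: project onto (mid) (1 duplicate(s) eliminated) → {23}
Taking the union: {10, 19, 2, 23, 36}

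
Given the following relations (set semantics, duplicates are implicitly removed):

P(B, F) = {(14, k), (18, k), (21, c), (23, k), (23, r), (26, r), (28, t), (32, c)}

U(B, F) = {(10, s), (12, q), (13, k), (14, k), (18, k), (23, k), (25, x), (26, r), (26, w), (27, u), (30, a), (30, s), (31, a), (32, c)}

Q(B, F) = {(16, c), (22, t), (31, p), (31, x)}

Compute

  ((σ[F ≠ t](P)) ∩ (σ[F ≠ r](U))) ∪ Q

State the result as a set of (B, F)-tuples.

{(14, k), (16, c), (18, k), (22, t), (23, k), (31, p), (31, x), (32, c)}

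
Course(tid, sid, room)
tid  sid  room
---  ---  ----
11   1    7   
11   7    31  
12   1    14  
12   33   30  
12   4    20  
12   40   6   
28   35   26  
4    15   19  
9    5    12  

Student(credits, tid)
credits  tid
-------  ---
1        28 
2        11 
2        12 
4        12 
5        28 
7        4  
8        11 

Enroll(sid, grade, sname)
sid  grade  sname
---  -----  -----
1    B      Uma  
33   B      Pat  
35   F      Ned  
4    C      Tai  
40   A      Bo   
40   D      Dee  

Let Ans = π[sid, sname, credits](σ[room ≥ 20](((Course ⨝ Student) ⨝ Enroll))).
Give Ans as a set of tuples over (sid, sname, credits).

{(33, Pat, 2), (33, Pat, 4), (35, Ned, 1), (35, Ned, 5), (4, Tai, 2), (4, Tai, 4)}

Joining Course and Student on tid yields {(11, 1, 7, 2), (11, 1, 7, 8), (11, 7, 31, 2), (11, 7, 31, 8), (12, 1, 14, 2), (12, 1, 14, 4), (12, 33, 30, 2), (12, 33, 30, 4), (12, 4, 20, 2), (12, 4, 20, 4), (12, 40, 6, 2), (12, 40, 6, 4), (28, 35, 26, 1), (28, 35, 26, 5), (4, 15, 19, 7)}.
Joining (Course ⨝ Student) and Enroll on sid yields {(11, 1, 7, 2, B, Uma), (11, 1, 7, 8, B, Uma), (12, 1, 14, 2, B, Uma), (12, 1, 14, 4, B, Uma), (12, 33, 30, 2, B, Pat), (12, 33, 30, 4, B, Pat), (12, 4, 20, 2, C, Tai), (12, 4, 20, 4, C, Tai), (12, 40, 6, 2, A, Bo), (12, 40, 6, 2, D, Dee), (12, 40, 6, 4, A, Bo), (12, 40, 6, 4, D, Dee), (28, 35, 26, 1, F, Ned), (28, 35, 26, 5, F, Ned)}.
Filtering on room ≥ 20 leaves {(12, 33, 30, 2, B, Pat), (12, 33, 30, 4, B, Pat), (12, 4, 20, 2, C, Tai), (12, 4, 20, 4, C, Tai), (28, 35, 26, 1, F, Ned), (28, 35, 26, 5, F, Ned)}.
Projecting to sid, sname, credits: {(33, Pat, 2), (33, Pat, 4), (35, Ned, 1), (35, Ned, 5), (4, Tai, 2), (4, Tai, 4)}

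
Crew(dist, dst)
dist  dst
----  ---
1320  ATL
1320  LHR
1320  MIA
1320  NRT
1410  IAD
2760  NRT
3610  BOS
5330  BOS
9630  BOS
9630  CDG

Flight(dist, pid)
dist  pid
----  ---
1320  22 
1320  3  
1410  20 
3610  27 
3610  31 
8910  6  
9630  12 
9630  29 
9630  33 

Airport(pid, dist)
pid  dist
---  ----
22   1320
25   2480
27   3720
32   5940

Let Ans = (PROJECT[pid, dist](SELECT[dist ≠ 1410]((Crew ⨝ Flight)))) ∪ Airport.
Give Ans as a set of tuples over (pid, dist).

Crew ⋈ Flight (natural join on dist): {(1320, ATL, 22), (1320, ATL, 3), (1320, LHR, 22), (1320, LHR, 3), (1320, MIA, 22), (1320, MIA, 3), (1320, NRT, 22), (1320, NRT, 3), (1410, IAD, 20), (3610, BOS, 27), (3610, BOS, 31), (9630, BOS, 12), (9630, BOS, 29), (9630, BOS, 33), (9630, CDG, 12), (9630, CDG, 29), (9630, CDG, 33)}
σ[dist ≠ 1410]: keep tuples satisfying dist ≠ 1410 → {(1320, ATL, 22), (1320, ATL, 3), (1320, LHR, 22), (1320, LHR, 3), (1320, MIA, 22), (1320, MIA, 3), (1320, NRT, 22), (1320, NRT, 3), (3610, BOS, 27), (3610, BOS, 31), (9630, BOS, 12), (9630, BOS, 29), (9630, BOS, 33), (9630, CDG, 12), (9630, CDG, 29), (9630, CDG, 33)}
Projecting to pid, dist (9 duplicate(s) eliminated): {(12, 9630), (22, 1320), (27, 3610), (29, 9630), (3, 1320), (31, 3610), (33, 9630)}
Taking the union: {(12, 9630), (22, 1320), (25, 2480), (27, 3610), (27, 3720), (29, 9630), (3, 1320), (31, 3610), (32, 5940), (33, 9630)}

{(12, 9630), (22, 1320), (25, 2480), (27, 3610), (27, 3720), (29, 9630), (3, 1320), (31, 3610), (32, 5940), (33, 9630)}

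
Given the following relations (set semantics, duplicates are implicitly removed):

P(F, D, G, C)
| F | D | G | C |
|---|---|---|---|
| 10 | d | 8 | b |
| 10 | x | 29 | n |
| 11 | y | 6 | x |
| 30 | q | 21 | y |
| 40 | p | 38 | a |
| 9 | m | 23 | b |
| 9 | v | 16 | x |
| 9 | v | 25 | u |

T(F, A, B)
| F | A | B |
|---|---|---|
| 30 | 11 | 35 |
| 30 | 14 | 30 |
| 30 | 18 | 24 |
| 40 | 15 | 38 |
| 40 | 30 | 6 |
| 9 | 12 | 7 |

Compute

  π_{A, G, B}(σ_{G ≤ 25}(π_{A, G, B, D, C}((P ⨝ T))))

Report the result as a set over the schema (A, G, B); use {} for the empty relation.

P ⋈ T (natural join on F): {(30, q, 21, y, 11, 35), (30, q, 21, y, 14, 30), (30, q, 21, y, 18, 24), (40, p, 38, a, 15, 38), (40, p, 38, a, 30, 6), (9, m, 23, b, 12, 7), (9, v, 16, x, 12, 7), (9, v, 25, u, 12, 7)}
π[A, G, B, D, C]: project onto (A, G, B, D, C) → {(11, 21, 35, q, y), (12, 16, 7, v, x), (12, 23, 7, m, b), (12, 25, 7, v, u), (14, 21, 30, q, y), (15, 38, 38, p, a), (18, 21, 24, q, y), (30, 38, 6, p, a)}
Selection G ≤ 25: {(11, 21, 35, q, y), (12, 16, 7, v, x), (12, 23, 7, m, b), (12, 25, 7, v, u), (14, 21, 30, q, y), (18, 21, 24, q, y)}
π[A, G, B]: project onto (A, G, B) → {(11, 21, 35), (12, 16, 7), (12, 23, 7), (12, 25, 7), (14, 21, 30), (18, 21, 24)}

{(11, 21, 35), (12, 16, 7), (12, 23, 7), (12, 25, 7), (14, 21, 30), (18, 21, 24)}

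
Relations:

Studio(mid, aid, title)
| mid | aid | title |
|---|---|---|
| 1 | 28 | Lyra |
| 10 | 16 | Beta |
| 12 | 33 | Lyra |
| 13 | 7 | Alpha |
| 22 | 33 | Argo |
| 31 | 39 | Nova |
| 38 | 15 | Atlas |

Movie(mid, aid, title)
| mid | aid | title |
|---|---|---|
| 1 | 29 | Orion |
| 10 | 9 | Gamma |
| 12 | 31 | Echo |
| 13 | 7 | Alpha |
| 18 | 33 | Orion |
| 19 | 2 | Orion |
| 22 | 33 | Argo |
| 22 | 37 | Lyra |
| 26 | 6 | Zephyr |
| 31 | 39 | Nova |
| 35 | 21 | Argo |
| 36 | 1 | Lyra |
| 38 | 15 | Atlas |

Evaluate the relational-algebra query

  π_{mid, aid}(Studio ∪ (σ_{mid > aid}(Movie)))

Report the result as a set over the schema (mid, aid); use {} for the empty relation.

Filtering on mid > aid leaves {(10, 9, Gamma), (13, 7, Alpha), (19, 2, Orion), (26, 6, Zephyr), (35, 21, Argo), (36, 1, Lyra), (38, 15, Atlas)}.
Union: {(1, 28, Lyra), (10, 16, Beta), (12, 33, Lyra), (13, 7, Alpha), (22, 33, Argo), (31, 39, Nova), (38, 15, Atlas)} with {(10, 9, Gamma), (13, 7, Alpha), (19, 2, Orion), (26, 6, Zephyr), (35, 21, Argo), (36, 1, Lyra), (38, 15, Atlas)} → {(1, 28, Lyra), (10, 16, Beta), (10, 9, Gamma), (12, 33, Lyra), (13, 7, Alpha), (19, 2, Orion), (22, 33, Argo), (26, 6, Zephyr), (31, 39, Nova), (35, 21, Argo), (36, 1, Lyra), (38, 15, Atlas)}
π_{mid, aid} gives {(1, 28), (10, 16), (10, 9), (12, 33), (13, 7), (19, 2), (22, 33), (26, 6), (31, 39), (35, 21), (36, 1), (38, 15)}.

{(1, 28), (10, 16), (10, 9), (12, 33), (13, 7), (19, 2), (22, 33), (26, 6), (31, 39), (35, 21), (36, 1), (38, 15)}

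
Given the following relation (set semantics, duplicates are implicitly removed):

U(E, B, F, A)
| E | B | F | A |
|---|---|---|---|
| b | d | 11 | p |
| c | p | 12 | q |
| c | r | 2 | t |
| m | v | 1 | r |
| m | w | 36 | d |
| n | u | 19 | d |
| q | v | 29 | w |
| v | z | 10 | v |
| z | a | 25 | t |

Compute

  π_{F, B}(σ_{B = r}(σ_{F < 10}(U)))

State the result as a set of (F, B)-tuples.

Filtering on F < 10 leaves {(c, r, 2, t), (m, v, 1, r)}.
Filtering on B = r leaves {(c, r, 2, t)}.
Projecting to F, B: {(2, r)}

{(2, r)}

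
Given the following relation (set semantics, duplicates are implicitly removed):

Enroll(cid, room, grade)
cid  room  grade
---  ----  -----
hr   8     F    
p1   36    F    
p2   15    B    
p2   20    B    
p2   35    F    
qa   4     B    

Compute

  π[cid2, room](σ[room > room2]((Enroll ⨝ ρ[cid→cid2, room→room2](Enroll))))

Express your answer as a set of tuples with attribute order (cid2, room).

{(hr, 35), (hr, 36), (p2, 20), (p2, 36), (qa, 15), (qa, 20)}

ρ[cid→cid2, room→room2]: schema becomes (cid2, room2, grade); tuples unchanged.
Natural join on grade: {(hr, 8, F, hr, 8), (hr, 8, F, p1, 36), (hr, 8, F, p2, 35), (p1, 36, F, hr, 8), (p1, 36, F, p1, 36), (p1, 36, F, p2, 35), (p2, 15, B, p2, 15), (p2, 15, B, p2, 20), (p2, 15, B, qa, 4), (p2, 20, B, p2, 15), (p2, 20, B, p2, 20), (p2, 20, B, qa, 4), (p2, 35, F, hr, 8), (p2, 35, F, p1, 36), (p2, 35, F, p2, 35), (qa, 4, B, p2, 15), (qa, 4, B, p2, 20), (qa, 4, B, qa, 4)}
Selection room > room2: {(p1, 36, F, hr, 8), (p1, 36, F, p2, 35), (p2, 15, B, qa, 4), (p2, 20, B, p2, 15), (p2, 20, B, qa, 4), (p2, 35, F, hr, 8)}
Projecting to cid2, room: {(hr, 35), (hr, 36), (p2, 20), (p2, 36), (qa, 15), (qa, 20)}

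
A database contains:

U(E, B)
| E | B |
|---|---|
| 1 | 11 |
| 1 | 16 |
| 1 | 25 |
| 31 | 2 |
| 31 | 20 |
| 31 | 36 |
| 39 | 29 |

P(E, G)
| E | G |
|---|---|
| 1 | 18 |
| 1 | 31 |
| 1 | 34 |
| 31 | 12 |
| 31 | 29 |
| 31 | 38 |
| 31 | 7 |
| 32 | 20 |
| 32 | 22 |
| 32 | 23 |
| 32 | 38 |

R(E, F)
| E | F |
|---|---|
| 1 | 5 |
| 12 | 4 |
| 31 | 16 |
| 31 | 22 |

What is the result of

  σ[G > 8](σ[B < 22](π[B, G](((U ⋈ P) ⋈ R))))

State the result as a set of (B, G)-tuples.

{(11, 18), (11, 31), (11, 34), (16, 18), (16, 31), (16, 34), (2, 12), (2, 29), (2, 38), (20, 12), (20, 29), (20, 38)}

U ⋈ P (natural join on E): {(1, 11, 18), (1, 11, 31), (1, 11, 34), (1, 16, 18), (1, 16, 31), (1, 16, 34), (1, 25, 18), (1, 25, 31), (1, 25, 34), (31, 2, 12), (31, 2, 29), (31, 2, 38), (31, 2, 7), (31, 20, 12), (31, 20, 29), (31, 20, 38), (31, 20, 7), (31, 36, 12), (31, 36, 29), (31, 36, 38), (31, 36, 7)}
(U ⋈ P) ⋈ R (natural join on E): {(1, 11, 18, 5), (1, 11, 31, 5), (1, 11, 34, 5), (1, 16, 18, 5), (1, 16, 31, 5), (1, 16, 34, 5), (1, 25, 18, 5), (1, 25, 31, 5), (1, 25, 34, 5), (31, 2, 12, 16), (31, 2, 12, 22), (31, 2, 29, 16), (31, 2, 29, 22), (31, 2, 38, 16), (31, 2, 38, 22), (31, 2, 7, 16), (31, 2, 7, 22), (31, 20, 12, 16), (31, 20, 12, 22), (31, 20, 29, 16), (31, 20, 29, 22), (31, 20, 38, 16), (31, 20, 38, 22), (31, 20, 7, 16), (31, 20, 7, 22), (31, 36, 12, 16), (31, 36, 12, 22), (31, 36, 29, 16), (31, 36, 29, 22), (31, 36, 38, 16), (31, 36, 38, 22), (31, 36, 7, 16), (31, 36, 7, 22)}
Projecting to B, G (12 duplicate(s) eliminated): {(11, 18), (11, 31), (11, 34), (16, 18), (16, 31), (16, 34), (2, 12), (2, 29), (2, 38), (2, 7), (20, 12), (20, 29), (20, 38), (20, 7), (25, 18), (25, 31), (25, 34), (36, 12), (36, 29), (36, 38), (36, 7)}
Selection B < 22: {(11, 18), (11, 31), (11, 34), (16, 18), (16, 31), (16, 34), (2, 12), (2, 29), (2, 38), (2, 7), (20, 12), (20, 29), (20, 38), (20, 7)}
Selection G > 8: {(11, 18), (11, 31), (11, 34), (16, 18), (16, 31), (16, 34), (2, 12), (2, 29), (2, 38), (20, 12), (20, 29), (20, 38)}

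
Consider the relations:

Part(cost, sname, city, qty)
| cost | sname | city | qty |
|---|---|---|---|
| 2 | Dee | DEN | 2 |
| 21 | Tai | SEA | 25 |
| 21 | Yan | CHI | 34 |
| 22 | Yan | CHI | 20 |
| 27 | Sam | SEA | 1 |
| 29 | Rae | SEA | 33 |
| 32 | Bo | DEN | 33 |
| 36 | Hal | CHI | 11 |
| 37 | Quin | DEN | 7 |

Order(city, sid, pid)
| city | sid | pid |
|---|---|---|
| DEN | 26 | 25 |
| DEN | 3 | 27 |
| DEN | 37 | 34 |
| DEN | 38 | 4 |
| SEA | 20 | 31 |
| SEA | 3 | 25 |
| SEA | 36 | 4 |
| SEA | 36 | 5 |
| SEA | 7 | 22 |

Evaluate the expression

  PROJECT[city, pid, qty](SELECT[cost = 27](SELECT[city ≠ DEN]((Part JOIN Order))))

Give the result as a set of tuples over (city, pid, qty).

{(SEA, 22, 1), (SEA, 25, 1), (SEA, 31, 1), (SEA, 4, 1), (SEA, 5, 1)}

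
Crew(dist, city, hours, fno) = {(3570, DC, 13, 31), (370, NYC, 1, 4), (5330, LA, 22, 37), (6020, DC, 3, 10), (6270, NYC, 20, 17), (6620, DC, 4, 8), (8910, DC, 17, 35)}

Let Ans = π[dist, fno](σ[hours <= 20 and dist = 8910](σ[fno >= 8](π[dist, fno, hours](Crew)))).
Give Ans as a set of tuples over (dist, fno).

π[dist, fno, hours]: project onto (dist, fno, hours) → {(3570, 31, 13), (370, 4, 1), (5330, 37, 22), (6020, 10, 3), (6270, 17, 20), (6620, 8, 4), (8910, 35, 17)}
σ[fno >= 8]: keep tuples satisfying fno >= 8 → {(3570, 31, 13), (5330, 37, 22), (6020, 10, 3), (6270, 17, 20), (6620, 8, 4), (8910, 35, 17)}
σ[hours <= 20 and dist = 8910]: keep tuples satisfying hours <= 20 and dist = 8910 → {(8910, 35, 17)}
π[dist, fno]: project onto (dist, fno) → {(8910, 35)}

{(8910, 35)}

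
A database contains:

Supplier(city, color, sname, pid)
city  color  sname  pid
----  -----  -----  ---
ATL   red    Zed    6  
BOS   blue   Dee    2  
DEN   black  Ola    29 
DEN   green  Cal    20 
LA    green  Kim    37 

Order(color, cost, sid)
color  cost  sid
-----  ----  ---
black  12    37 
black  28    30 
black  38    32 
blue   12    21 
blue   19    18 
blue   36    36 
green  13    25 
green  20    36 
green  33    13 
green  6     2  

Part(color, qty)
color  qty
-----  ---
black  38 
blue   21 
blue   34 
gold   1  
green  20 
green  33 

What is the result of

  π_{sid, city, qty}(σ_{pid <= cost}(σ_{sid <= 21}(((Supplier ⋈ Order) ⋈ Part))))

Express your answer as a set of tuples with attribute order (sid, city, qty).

{(13, DEN, 20), (13, DEN, 33), (18, BOS, 21), (18, BOS, 34), (21, BOS, 21), (21, BOS, 34)}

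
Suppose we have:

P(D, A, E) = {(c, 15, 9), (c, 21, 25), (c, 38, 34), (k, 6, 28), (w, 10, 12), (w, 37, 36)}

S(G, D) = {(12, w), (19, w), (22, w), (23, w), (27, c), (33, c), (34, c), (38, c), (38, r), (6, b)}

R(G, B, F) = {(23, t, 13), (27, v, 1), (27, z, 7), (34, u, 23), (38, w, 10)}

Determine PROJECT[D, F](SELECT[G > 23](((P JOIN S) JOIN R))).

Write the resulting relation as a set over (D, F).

{(c, 1), (c, 10), (c, 23), (c, 7)}

Joining P and S on D yields {(c, 15, 9, 27), (c, 15, 9, 33), (c, 15, 9, 34), (c, 15, 9, 38), (c, 21, 25, 27), (c, 21, 25, 33), (c, 21, 25, 34), (c, 21, 25, 38), (c, 38, 34, 27), (c, 38, 34, 33), (c, 38, 34, 34), (c, 38, 34, 38), (w, 10, 12, 12), (w, 10, 12, 19), (w, 10, 12, 22), (w, 10, 12, 23), (w, 37, 36, 12), (w, 37, 36, 19), (w, 37, 36, 22), (w, 37, 36, 23)}.
Joining (P JOIN S) and R on G yields {(c, 15, 9, 27, v, 1), (c, 15, 9, 27, z, 7), (c, 15, 9, 34, u, 23), (c, 15, 9, 38, w, 10), (c, 21, 25, 27, v, 1), (c, 21, 25, 27, z, 7), (c, 21, 25, 34, u, 23), (c, 21, 25, 38, w, 10), (c, 38, 34, 27, v, 1), (c, 38, 34, 27, z, 7), (c, 38, 34, 34, u, 23), (c, 38, 34, 38, w, 10), (w, 10, 12, 23, t, 13), (w, 37, 36, 23, t, 13)}.
Filtering on G > 23 leaves {(c, 15, 9, 27, v, 1), (c, 15, 9, 27, z, 7), (c, 15, 9, 34, u, 23), (c, 15, 9, 38, w, 10), (c, 21, 25, 27, v, 1), (c, 21, 25, 27, z, 7), (c, 21, 25, 34, u, 23), (c, 21, 25, 38, w, 10), (c, 38, 34, 27, v, 1), (c, 38, 34, 27, z, 7), (c, 38, 34, 34, u, 23), (c, 38, 34, 38, w, 10)}.
π_{D, F} gives {(c, 1), (c, 10), (c, 23), (c, 7)} (8 duplicate(s) eliminated).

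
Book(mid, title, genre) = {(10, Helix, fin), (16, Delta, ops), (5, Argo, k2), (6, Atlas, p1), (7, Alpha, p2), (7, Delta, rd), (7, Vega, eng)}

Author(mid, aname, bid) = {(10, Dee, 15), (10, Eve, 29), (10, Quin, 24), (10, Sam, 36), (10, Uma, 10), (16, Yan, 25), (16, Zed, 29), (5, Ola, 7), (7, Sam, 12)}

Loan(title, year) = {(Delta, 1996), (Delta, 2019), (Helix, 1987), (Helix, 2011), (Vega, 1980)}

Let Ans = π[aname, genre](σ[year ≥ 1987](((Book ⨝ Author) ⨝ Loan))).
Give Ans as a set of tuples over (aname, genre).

{(Dee, fin), (Eve, fin), (Quin, fin), (Sam, fin), (Sam, rd), (Uma, fin), (Yan, ops), (Zed, ops)}

Joining Book and Author on mid yields {(10, Helix, fin, Dee, 15), (10, Helix, fin, Eve, 29), (10, Helix, fin, Quin, 24), (10, Helix, fin, Sam, 36), (10, Helix, fin, Uma, 10), (16, Delta, ops, Yan, 25), (16, Delta, ops, Zed, 29), (5, Argo, k2, Ola, 7), (7, Alpha, p2, Sam, 12), (7, Delta, rd, Sam, 12), (7, Vega, eng, Sam, 12)}.
Joining (Book ⨝ Author) and Loan on title yields {(10, Helix, fin, Dee, 15, 1987), (10, Helix, fin, Dee, 15, 2011), (10, Helix, fin, Eve, 29, 1987), (10, Helix, fin, Eve, 29, 2011), (10, Helix, fin, Quin, 24, 1987), (10, Helix, fin, Quin, 24, 2011), (10, Helix, fin, Sam, 36, 1987), (10, Helix, fin, Sam, 36, 2011), (10, Helix, fin, Uma, 10, 1987), (10, Helix, fin, Uma, 10, 2011), (16, Delta, ops, Yan, 25, 1996), (16, Delta, ops, Yan, 25, 2019), (16, Delta, ops, Zed, 29, 1996), (16, Delta, ops, Zed, 29, 2019), (7, Delta, rd, Sam, 12, 1996), (7, Delta, rd, Sam, 12, 2019), (7, Vega, eng, Sam, 12, 1980)}.
Filtering on year ≥ 1987 leaves {(10, Helix, fin, Dee, 15, 1987), (10, Helix, fin, Dee, 15, 2011), (10, Helix, fin, Eve, 29, 1987), (10, Helix, fin, Eve, 29, 2011), (10, Helix, fin, Quin, 24, 1987), (10, Helix, fin, Quin, 24, 2011), (10, Helix, fin, Sam, 36, 1987), (10, Helix, fin, Sam, 36, 2011), (10, Helix, fin, Uma, 10, 1987), (10, Helix, fin, Uma, 10, 2011), (16, Delta, ops, Yan, 25, 1996), (16, Delta, ops, Yan, 25, 2019), (16, Delta, ops, Zed, 29, 1996), (16, Delta, ops, Zed, 29, 2019), (7, Delta, rd, Sam, 12, 1996), (7, Delta, rd, Sam, 12, 2019)}.
Keep only column(s) aname, genre (8 duplicate(s) eliminated): {(Dee, fin), (Eve, fin), (Quin, fin), (Sam, fin), (Sam, rd), (Uma, fin), (Yan, ops), (Zed, ops)}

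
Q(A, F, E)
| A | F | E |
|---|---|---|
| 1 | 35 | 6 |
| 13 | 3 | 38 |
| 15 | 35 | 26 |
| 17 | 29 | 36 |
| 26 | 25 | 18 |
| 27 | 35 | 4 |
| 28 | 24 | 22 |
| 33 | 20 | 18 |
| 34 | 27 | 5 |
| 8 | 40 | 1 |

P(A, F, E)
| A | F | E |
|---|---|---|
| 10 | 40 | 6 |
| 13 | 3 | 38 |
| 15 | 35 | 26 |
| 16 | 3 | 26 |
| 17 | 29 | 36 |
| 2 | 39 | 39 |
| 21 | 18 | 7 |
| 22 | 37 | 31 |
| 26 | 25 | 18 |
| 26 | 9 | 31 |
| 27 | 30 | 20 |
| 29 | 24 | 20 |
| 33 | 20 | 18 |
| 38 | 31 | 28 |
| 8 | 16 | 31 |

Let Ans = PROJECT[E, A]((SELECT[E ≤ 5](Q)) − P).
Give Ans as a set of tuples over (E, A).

Selection E ≤ 5: {(27, 35, 4), (34, 27, 5), (8, 40, 1)}
Taking the difference: {(27, 35, 4), (34, 27, 5), (8, 40, 1)}
π[E, A]: project onto (E, A) → {(1, 8), (4, 27), (5, 34)}

{(1, 8), (4, 27), (5, 34)}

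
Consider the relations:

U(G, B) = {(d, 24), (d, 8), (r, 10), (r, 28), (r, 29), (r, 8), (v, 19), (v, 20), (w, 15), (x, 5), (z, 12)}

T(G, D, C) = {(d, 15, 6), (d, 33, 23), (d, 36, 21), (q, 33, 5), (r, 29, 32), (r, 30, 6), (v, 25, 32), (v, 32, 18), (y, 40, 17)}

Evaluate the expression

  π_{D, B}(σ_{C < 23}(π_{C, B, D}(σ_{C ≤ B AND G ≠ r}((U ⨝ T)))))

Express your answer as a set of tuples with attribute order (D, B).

{(15, 24), (15, 8), (32, 19), (32, 20), (36, 24)}

Natural join on G: {(d, 24, 15, 6), (d, 24, 33, 23), (d, 24, 36, 21), (d, 8, 15, 6), (d, 8, 33, 23), (d, 8, 36, 21), (r, 10, 29, 32), (r, 10, 30, 6), (r, 28, 29, 32), (r, 28, 30, 6), (r, 29, 29, 32), (r, 29, 30, 6), (r, 8, 29, 32), (r, 8, 30, 6), (v, 19, 25, 32), (v, 19, 32, 18), (v, 20, 25, 32), (v, 20, 32, 18)}
σ[C ≤ B AND G ≠ r]: keep tuples satisfying C ≤ B AND G ≠ r → {(d, 24, 15, 6), (d, 24, 33, 23), (d, 24, 36, 21), (d, 8, 15, 6), (v, 19, 32, 18), (v, 20, 32, 18)}
Keep only column(s) C, B, D: {(18, 19, 32), (18, 20, 32), (21, 24, 36), (23, 24, 33), (6, 24, 15), (6, 8, 15)}
σ[C < 23]: keep tuples satisfying C < 23 → {(18, 19, 32), (18, 20, 32), (21, 24, 36), (6, 24, 15), (6, 8, 15)}
Keep only column(s) D, B: {(15, 24), (15, 8), (32, 19), (32, 20), (36, 24)}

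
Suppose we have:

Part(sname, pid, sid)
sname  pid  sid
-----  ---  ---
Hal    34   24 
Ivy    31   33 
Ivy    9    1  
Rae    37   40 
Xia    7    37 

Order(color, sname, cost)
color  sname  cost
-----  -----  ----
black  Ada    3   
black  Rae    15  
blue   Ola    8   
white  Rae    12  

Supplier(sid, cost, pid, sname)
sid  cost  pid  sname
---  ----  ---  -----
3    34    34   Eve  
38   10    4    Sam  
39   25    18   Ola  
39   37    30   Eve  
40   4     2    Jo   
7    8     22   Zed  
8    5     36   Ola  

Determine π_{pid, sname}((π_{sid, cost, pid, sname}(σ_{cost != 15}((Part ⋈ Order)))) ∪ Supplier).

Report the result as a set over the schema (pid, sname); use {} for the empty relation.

{(18, Ola), (2, Jo), (22, Zed), (30, Eve), (34, Eve), (36, Ola), (37, Rae), (4, Sam)}

Part ⋈ Order (natural join on sname): {(Rae, 37, 40, black, 15), (Rae, 37, 40, white, 12)}
σ[cost != 15]: keep tuples satisfying cost != 15 → {(Rae, 37, 40, white, 12)}
Projecting to sid, cost, pid, sname: {(40, 12, 37, Rae)}
Taking the union: {(3, 34, 34, Eve), (38, 10, 4, Sam), (39, 25, 18, Ola), (39, 37, 30, Eve), (40, 12, 37, Rae), (40, 4, 2, Jo), (7, 8, 22, Zed), (8, 5, 36, Ola)}
Projecting to pid, sname: {(18, Ola), (2, Jo), (22, Zed), (30, Eve), (34, Eve), (36, Ola), (37, Rae), (4, Sam)}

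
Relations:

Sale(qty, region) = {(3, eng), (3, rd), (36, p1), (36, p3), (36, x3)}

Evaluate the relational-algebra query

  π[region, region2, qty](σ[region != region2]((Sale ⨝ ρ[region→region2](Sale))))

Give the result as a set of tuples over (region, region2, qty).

ρ[region→region2]: schema becomes (qty, region2); tuples unchanged.
Natural join on qty: {(3, eng, eng), (3, eng, rd), (3, rd, eng), (3, rd, rd), (36, p1, p1), (36, p1, p3), (36, p1, x3), (36, p3, p1), (36, p3, p3), (36, p3, x3), (36, x3, p1), (36, x3, p3), (36, x3, x3)}
σ[region != region2]: keep tuples satisfying region != region2 → {(3, eng, rd), (3, rd, eng), (36, p1, p3), (36, p1, x3), (36, p3, p1), (36, p3, x3), (36, x3, p1), (36, x3, p3)}
π[region, region2, qty]: project onto (region, region2, qty) → {(eng, rd, 3), (p1, p3, 36), (p1, x3, 36), (p3, p1, 36), (p3, x3, 36), (rd, eng, 3), (x3, p1, 36), (x3, p3, 36)}

{(eng, rd, 3), (p1, p3, 36), (p1, x3, 36), (p3, p1, 36), (p3, x3, 36), (rd, eng, 3), (x3, p1, 36), (x3, p3, 36)}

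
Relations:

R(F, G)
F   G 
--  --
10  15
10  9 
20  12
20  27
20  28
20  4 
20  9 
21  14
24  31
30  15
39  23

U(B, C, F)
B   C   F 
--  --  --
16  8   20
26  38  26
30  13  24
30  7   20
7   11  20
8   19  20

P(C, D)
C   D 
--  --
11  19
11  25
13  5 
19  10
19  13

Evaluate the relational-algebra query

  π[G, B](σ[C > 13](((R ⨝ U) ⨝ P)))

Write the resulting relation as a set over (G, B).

{(12, 8), (27, 8), (28, 8), (4, 8), (9, 8)}

R ⋈ U (natural join on F): {(20, 12, 16, 8), (20, 12, 30, 7), (20, 12, 7, 11), (20, 12, 8, 19), (20, 27, 16, 8), (20, 27, 30, 7), (20, 27, 7, 11), (20, 27, 8, 19), (20, 28, 16, 8), (20, 28, 30, 7), (20, 28, 7, 11), (20, 28, 8, 19), (20, 4, 16, 8), (20, 4, 30, 7), (20, 4, 7, 11), (20, 4, 8, 19), (20, 9, 16, 8), (20, 9, 30, 7), (20, 9, 7, 11), (20, 9, 8, 19), (24, 31, 30, 13)}
(R ⨝ U) ⋈ P (natural join on C): {(20, 12, 7, 11, 19), (20, 12, 7, 11, 25), (20, 12, 8, 19, 10), (20, 12, 8, 19, 13), (20, 27, 7, 11, 19), (20, 27, 7, 11, 25), (20, 27, 8, 19, 10), (20, 27, 8, 19, 13), (20, 28, 7, 11, 19), (20, 28, 7, 11, 25), (20, 28, 8, 19, 10), (20, 28, 8, 19, 13), (20, 4, 7, 11, 19), (20, 4, 7, 11, 25), (20, 4, 8, 19, 10), (20, 4, 8, 19, 13), (20, 9, 7, 11, 19), (20, 9, 7, 11, 25), (20, 9, 8, 19, 10), (20, 9, 8, 19, 13), (24, 31, 30, 13, 5)}
Apply σ_{C > 13}; surviving tuples: {(20, 12, 8, 19, 10), (20, 12, 8, 19, 13), (20, 27, 8, 19, 10), (20, 27, 8, 19, 13), (20, 28, 8, 19, 10), (20, 28, 8, 19, 13), (20, 4, 8, 19, 10), (20, 4, 8, 19, 13), (20, 9, 8, 19, 10), (20, 9, 8, 19, 13)}
Projecting to G, B (5 duplicate(s) eliminated): {(12, 8), (27, 8), (28, 8), (4, 8), (9, 8)}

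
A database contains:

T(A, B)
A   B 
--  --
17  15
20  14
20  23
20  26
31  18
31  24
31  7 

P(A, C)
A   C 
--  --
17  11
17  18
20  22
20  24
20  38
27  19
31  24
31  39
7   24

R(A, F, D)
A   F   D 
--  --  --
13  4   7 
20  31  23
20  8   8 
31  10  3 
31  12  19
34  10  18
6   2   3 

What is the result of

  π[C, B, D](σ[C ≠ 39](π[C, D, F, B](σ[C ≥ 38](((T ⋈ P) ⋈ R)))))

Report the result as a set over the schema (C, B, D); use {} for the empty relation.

{(38, 14, 23), (38, 14, 8), (38, 23, 23), (38, 23, 8), (38, 26, 23), (38, 26, 8)}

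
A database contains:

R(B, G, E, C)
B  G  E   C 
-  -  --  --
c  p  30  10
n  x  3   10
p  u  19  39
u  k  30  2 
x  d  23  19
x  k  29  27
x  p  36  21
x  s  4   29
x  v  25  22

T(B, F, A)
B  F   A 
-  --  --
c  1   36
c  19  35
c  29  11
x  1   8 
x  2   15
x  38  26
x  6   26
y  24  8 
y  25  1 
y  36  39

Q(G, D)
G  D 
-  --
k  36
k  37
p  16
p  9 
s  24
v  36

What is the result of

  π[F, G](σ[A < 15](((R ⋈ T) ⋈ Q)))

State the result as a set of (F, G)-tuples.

{(1, k), (1, p), (1, s), (1, v), (29, p)}

Joining R and T on B yields {(c, p, 30, 10, 1, 36), (c, p, 30, 10, 19, 35), (c, p, 30, 10, 29, 11), (x, d, 23, 19, 1, 8), (x, d, 23, 19, 2, 15), (x, d, 23, 19, 38, 26), (x, d, 23, 19, 6, 26), (x, k, 29, 27, 1, 8), (x, k, 29, 27, 2, 15), (x, k, 29, 27, 38, 26), (x, k, 29, 27, 6, 26), (x, p, 36, 21, 1, 8), (x, p, 36, 21, 2, 15), (x, p, 36, 21, 38, 26), (x, p, 36, 21, 6, 26), (x, s, 4, 29, 1, 8), (x, s, 4, 29, 2, 15), (x, s, 4, 29, 38, 26), (x, s, 4, 29, 6, 26), (x, v, 25, 22, 1, 8), (x, v, 25, 22, 2, 15), (x, v, 25, 22, 38, 26), (x, v, 25, 22, 6, 26)}.
Joining (R ⋈ T) and Q on G yields {(c, p, 30, 10, 1, 36, 16), (c, p, 30, 10, 1, 36, 9), (c, p, 30, 10, 19, 35, 16), (c, p, 30, 10, 19, 35, 9), (c, p, 30, 10, 29, 11, 16), (c, p, 30, 10, 29, 11, 9), (x, k, 29, 27, 1, 8, 36), (x, k, 29, 27, 1, 8, 37), (x, k, 29, 27, 2, 15, 36), (x, k, 29, 27, 2, 15, 37), (x, k, 29, 27, 38, 26, 36), (x, k, 29, 27, 38, 26, 37), (x, k, 29, 27, 6, 26, 36), (x, k, 29, 27, 6, 26, 37), (x, p, 36, 21, 1, 8, 16), (x, p, 36, 21, 1, 8, 9), (x, p, 36, 21, 2, 15, 16), (x, p, 36, 21, 2, 15, 9), (x, p, 36, 21, 38, 26, 16), (x, p, 36, 21, 38, 26, 9), (x, p, 36, 21, 6, 26, 16), (x, p, 36, 21, 6, 26, 9), (x, s, 4, 29, 1, 8, 24), (x, s, 4, 29, 2, 15, 24), (x, s, 4, 29, 38, 26, 24), (x, s, 4, 29, 6, 26, 24), (x, v, 25, 22, 1, 8, 36), (x, v, 25, 22, 2, 15, 36), (x, v, 25, 22, 38, 26, 36), (x, v, 25, 22, 6, 26, 36)}.
Filtering on A < 15 leaves {(c, p, 30, 10, 29, 11, 16), (c, p, 30, 10, 29, 11, 9), (x, k, 29, 27, 1, 8, 36), (x, k, 29, 27, 1, 8, 37), (x, p, 36, 21, 1, 8, 16), (x, p, 36, 21, 1, 8, 9), (x, s, 4, 29, 1, 8, 24), (x, v, 25, 22, 1, 8, 36)}.
π[F, G]: project onto (F, G) (3 duplicate(s) eliminated) → {(1, k), (1, p), (1, s), (1, v), (29, p)}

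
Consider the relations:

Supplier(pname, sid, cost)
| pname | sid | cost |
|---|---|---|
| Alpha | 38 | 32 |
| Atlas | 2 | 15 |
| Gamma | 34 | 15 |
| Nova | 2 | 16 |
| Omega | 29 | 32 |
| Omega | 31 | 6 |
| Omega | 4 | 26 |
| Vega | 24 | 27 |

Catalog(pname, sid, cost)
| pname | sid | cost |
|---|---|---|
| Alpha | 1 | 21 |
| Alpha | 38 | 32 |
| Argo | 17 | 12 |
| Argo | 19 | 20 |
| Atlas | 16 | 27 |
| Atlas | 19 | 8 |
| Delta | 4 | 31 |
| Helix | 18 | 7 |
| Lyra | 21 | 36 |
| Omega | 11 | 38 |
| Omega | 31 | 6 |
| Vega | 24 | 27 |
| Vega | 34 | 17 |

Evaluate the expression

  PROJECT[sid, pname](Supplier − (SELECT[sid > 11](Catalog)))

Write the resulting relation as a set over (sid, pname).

Selection sid > 11: {(Alpha, 38, 32), (Argo, 17, 12), (Argo, 19, 20), (Atlas, 16, 27), (Atlas, 19, 8), (Helix, 18, 7), (Lyra, 21, 36), (Omega, 31, 6), (Vega, 24, 27), (Vega, 34, 17)}
Difference: {(Alpha, 38, 32), (Atlas, 2, 15), (Gamma, 34, 15), (Nova, 2, 16), (Omega, 29, 32), (Omega, 31, 6), (Omega, 4, 26), (Vega, 24, 27)} with {(Alpha, 38, 32), (Argo, 17, 12), (Argo, 19, 20), (Atlas, 16, 27), (Atlas, 19, 8), (Helix, 18, 7), (Lyra, 21, 36), (Omega, 31, 6), (Vega, 24, 27), (Vega, 34, 17)} → {(Atlas, 2, 15), (Gamma, 34, 15), (Nova, 2, 16), (Omega, 29, 32), (Omega, 4, 26)}
π_{sid, pname} gives {(2, Atlas), (2, Nova), (29, Omega), (34, Gamma), (4, Omega)}.

{(2, Atlas), (2, Nova), (29, Omega), (34, Gamma), (4, Omega)}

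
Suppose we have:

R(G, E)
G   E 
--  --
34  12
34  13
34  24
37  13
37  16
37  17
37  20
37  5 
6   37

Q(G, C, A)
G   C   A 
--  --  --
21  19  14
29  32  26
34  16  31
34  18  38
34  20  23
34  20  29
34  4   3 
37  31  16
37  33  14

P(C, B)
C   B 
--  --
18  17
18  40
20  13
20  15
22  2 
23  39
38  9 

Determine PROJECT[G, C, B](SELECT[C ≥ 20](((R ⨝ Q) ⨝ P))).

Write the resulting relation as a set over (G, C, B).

{(34, 20, 13), (34, 20, 15)}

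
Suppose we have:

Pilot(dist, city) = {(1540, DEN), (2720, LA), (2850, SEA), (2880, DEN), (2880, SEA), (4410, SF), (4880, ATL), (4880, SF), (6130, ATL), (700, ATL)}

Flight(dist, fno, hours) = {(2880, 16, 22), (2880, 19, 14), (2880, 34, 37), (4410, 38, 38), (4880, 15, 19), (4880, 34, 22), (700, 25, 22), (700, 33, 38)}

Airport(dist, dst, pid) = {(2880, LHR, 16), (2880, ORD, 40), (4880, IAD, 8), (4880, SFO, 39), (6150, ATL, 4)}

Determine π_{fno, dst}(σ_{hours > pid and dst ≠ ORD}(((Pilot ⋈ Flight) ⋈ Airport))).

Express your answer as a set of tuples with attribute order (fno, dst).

Joining Pilot and Flight on dist yields {(2880, DEN, 16, 22), (2880, DEN, 19, 14), (2880, DEN, 34, 37), (2880, SEA, 16, 22), (2880, SEA, 19, 14), (2880, SEA, 34, 37), (4410, SF, 38, 38), (4880, ATL, 15, 19), (4880, ATL, 34, 22), (4880, SF, 15, 19), (4880, SF, 34, 22), (700, ATL, 25, 22), (700, ATL, 33, 38)}.
Joining (Pilot ⋈ Flight) and Airport on dist yields {(2880, DEN, 16, 22, LHR, 16), (2880, DEN, 16, 22, ORD, 40), (2880, DEN, 19, 14, LHR, 16), (2880, DEN, 19, 14, ORD, 40), (2880, DEN, 34, 37, LHR, 16), (2880, DEN, 34, 37, ORD, 40), (2880, SEA, 16, 22, LHR, 16), (2880, SEA, 16, 22, ORD, 40), (2880, SEA, 19, 14, LHR, 16), (2880, SEA, 19, 14, ORD, 40), (2880, SEA, 34, 37, LHR, 16), (2880, SEA, 34, 37, ORD, 40), (4880, ATL, 15, 19, IAD, 8), (4880, ATL, 15, 19, SFO, 39), (4880, ATL, 34, 22, IAD, 8), (4880, ATL, 34, 22, SFO, 39), (4880, SF, 15, 19, IAD, 8), (4880, SF, 15, 19, SFO, 39), (4880, SF, 34, 22, IAD, 8), (4880, SF, 34, 22, SFO, 39)}.
Selection hours > pid and dst ≠ ORD: {(2880, DEN, 16, 22, LHR, 16), (2880, DEN, 34, 37, LHR, 16), (2880, SEA, 16, 22, LHR, 16), (2880, SEA, 34, 37, LHR, 16), (4880, ATL, 15, 19, IAD, 8), (4880, ATL, 34, 22, IAD, 8), (4880, SF, 15, 19, IAD, 8), (4880, SF, 34, 22, IAD, 8)}
Keep only column(s) fno, dst (4 duplicate(s) eliminated): {(15, IAD), (16, LHR), (34, IAD), (34, LHR)}

{(15, IAD), (16, LHR), (34, IAD), (34, LHR)}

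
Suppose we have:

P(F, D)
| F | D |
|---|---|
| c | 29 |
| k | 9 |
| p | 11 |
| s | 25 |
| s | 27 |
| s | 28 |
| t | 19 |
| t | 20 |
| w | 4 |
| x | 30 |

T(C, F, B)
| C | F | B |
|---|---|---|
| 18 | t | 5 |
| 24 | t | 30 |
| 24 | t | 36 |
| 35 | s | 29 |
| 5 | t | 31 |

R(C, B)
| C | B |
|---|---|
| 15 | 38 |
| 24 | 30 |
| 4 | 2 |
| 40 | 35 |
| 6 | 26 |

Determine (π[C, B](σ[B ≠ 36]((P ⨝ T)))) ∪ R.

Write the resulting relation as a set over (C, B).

P ⋈ T (natural join on F): {(s, 25, 35, 29), (s, 27, 35, 29), (s, 28, 35, 29), (t, 19, 18, 5), (t, 19, 24, 30), (t, 19, 24, 36), (t, 19, 5, 31), (t, 20, 18, 5), (t, 20, 24, 30), (t, 20, 24, 36), (t, 20, 5, 31)}
Filtering on B ≠ 36 leaves {(s, 25, 35, 29), (s, 27, 35, 29), (s, 28, 35, 29), (t, 19, 18, 5), (t, 19, 24, 30), (t, 19, 5, 31), (t, 20, 18, 5), (t, 20, 24, 30), (t, 20, 5, 31)}.
π_{C, B} gives {(18, 5), (24, 30), (35, 29), (5, 31)} (5 duplicate(s) eliminated).
Union: {(18, 5), (24, 30), (35, 29), (5, 31)} with {(15, 38), (24, 30), (4, 2), (40, 35), (6, 26)} → {(15, 38), (18, 5), (24, 30), (35, 29), (4, 2), (40, 35), (5, 31), (6, 26)}

{(15, 38), (18, 5), (24, 30), (35, 29), (4, 2), (40, 35), (5, 31), (6, 26)}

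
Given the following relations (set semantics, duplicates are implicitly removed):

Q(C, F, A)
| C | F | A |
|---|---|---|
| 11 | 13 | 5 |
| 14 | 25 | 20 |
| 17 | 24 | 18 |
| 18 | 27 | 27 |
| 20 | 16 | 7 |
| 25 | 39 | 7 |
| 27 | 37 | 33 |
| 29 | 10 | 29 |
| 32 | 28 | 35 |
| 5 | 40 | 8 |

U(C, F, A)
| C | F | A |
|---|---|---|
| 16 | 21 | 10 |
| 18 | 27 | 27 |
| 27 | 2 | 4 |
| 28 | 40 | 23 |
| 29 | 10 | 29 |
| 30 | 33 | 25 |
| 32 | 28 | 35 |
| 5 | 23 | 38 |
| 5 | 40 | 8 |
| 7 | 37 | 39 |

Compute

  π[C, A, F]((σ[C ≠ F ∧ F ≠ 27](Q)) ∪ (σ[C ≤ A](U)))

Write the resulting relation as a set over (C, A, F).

{(11, 5, 13), (14, 20, 25), (17, 18, 24), (18, 27, 27), (20, 7, 16), (25, 7, 39), (27, 33, 37), (29, 29, 10), (32, 35, 28), (5, 38, 23), (5, 8, 40), (7, 39, 37)}

Selection C ≠ F ∧ F ≠ 27: {(11, 13, 5), (14, 25, 20), (17, 24, 18), (20, 16, 7), (25, 39, 7), (27, 37, 33), (29, 10, 29), (32, 28, 35), (5, 40, 8)}
Selection C ≤ A: {(18, 27, 27), (29, 10, 29), (32, 28, 35), (5, 23, 38), (5, 40, 8), (7, 37, 39)}
Set union of the two operands is {(11, 13, 5), (14, 25, 20), (17, 24, 18), (18, 27, 27), (20, 16, 7), (25, 39, 7), (27, 37, 33), (29, 10, 29), (32, 28, 35), (5, 23, 38), (5, 40, 8), (7, 37, 39)}.
Keep only column(s) C, A, F: {(11, 5, 13), (14, 20, 25), (17, 18, 24), (18, 27, 27), (20, 7, 16), (25, 7, 39), (27, 33, 37), (29, 29, 10), (32, 35, 28), (5, 38, 23), (5, 8, 40), (7, 39, 37)}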